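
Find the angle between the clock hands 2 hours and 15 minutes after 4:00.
First find the time 2 hours and 15 minutes after 4:00.
Total minutes: 4 x 60 + 0 + 2 x 60 + 15 = 375.
375 mod 720 = 375 minutes = 6:15.
Now compute the angle at 6:15:
Hour hand: 6 x 30 + 15 x 0.5 = 187.5 degrees
Minute hand: 15 x 6 = 90 degrees
Difference: |187.5 - 90| = 97.5 degrees
The angle is 97.5 degrees

Final answer: 97.5 degrees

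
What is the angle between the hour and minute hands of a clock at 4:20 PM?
Hour hand position: 4 x 30 + 20 x 0.5 = 130 degrees
Minute hand position: 20 x 6 = 120 degrees
Difference: |130 - 120| = 10 degrees
The angle between the hands is 10 degrees

Final answer: 10 degrees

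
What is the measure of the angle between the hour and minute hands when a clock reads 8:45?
Hour hand position: 8 x 30 + 45 x 0.5 = 262.5 degrees
Minute hand position: 45 x 6 = 270 degrees
Difference: |262.5 - 270| = 7.5 degrees
The angle between the hands is 7.5 degrees

Final answer: 7.5 degrees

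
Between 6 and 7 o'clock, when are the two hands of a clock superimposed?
The minute hand gains 5.5 degrees per minute on the hour hand.
At 6:00, the hour hand is at 180 degrees and the minute hand is at 0 degrees.
The gap is 180 degrees. Time to close: 180/5.5 = 60 x 6/11 = 32.73 minutes.
The hands overlap at 32.73 minutes past 6:00.

Final answer: 32.73 minutes past 6:00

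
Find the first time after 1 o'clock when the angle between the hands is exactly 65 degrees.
At t minutes past 1:00, the hour hand is at 30 x 1 + 0.5t degrees and the minute hand is at 6t degrees.
The smaller angle between them is 65 degrees when |30H - 5.5t| = 65 or |30H - 5.5t| = 295.
With H = 1, solve 30 x 1 - 5.5t = +/- target for each target:
  t = (30 x 1 - 65) / 5.5 = -6.36 (outside (0, 60))
  t = (30 x 1 + 65) / 5.5 = 17.27
  t = (30 x 1 - 295) / 5.5 = -48.18 (outside (0, 60))
  t = (30 x 1 + 295) / 5.5 = 59.09
Valid solutions in (0, 60): {17.27, 59.09} minutes.
The first occurrence is t = 17.27 minutes.
The hands form a 65-degree angle at 17.27 minutes past 1:00.

Final answer: 17.27 minutes past 1:00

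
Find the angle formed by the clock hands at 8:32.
Hour hand position: 8 x 30 + 32 x 0.5 = 256 degrees
Minute hand position: 32 x 6 = 192 degrees
Difference: |256 - 192| = 64 degrees
The angle between the hands is 64 degrees

Final answer: 64 degrees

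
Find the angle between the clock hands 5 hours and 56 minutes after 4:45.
First find the time 5 hours and 56 minutes after 4:45.
Total minutes: 4 x 60 + 45 + 5 x 60 + 56 = 641.
641 mod 720 = 641 minutes = 10:41.
Now compute the angle at 10:41:
Hour hand: 10 x 30 + 41 x 0.5 = 320.5 degrees
Minute hand: 41 x 6 = 246 degrees
Difference: |320.5 - 246| = 74.5 degrees
The angle is 74.5 degrees

Final answer: 74.5 degrees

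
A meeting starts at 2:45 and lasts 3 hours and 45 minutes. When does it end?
Starting time: 2:45
Adding 45 minutes to 45 minutes: 45 + 45 = 90 minutes = 1 hour and 30 minutes
Adding 3 hours: 2 + 3 + 1 (carry) = 6
Final time: 6:30

Final answer: 6:30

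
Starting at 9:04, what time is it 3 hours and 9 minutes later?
Starting time: 9:04
Adding 9 minutes to 4 minutes: 4 + 9 = 13 minutes
Adding 3 hours: 9 + 3 = 12
Final time: 12:13

Final answer: 12:13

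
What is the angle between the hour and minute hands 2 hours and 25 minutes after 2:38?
First find the time 2 hours and 25 minutes after 2:38.
Total minutes: 2 x 60 + 38 + 2 x 60 + 25 = 303.
303 mod 720 = 303 minutes = 5:03.
Now compute the angle at 5:03:
Hour hand: 5 x 30 + 3 x 0.5 = 151.5 degrees
Minute hand: 3 x 6 = 18 degrees
Difference: |151.5 - 18| = 133.5 degrees
The angle is 133.5 degrees

Final answer: 133.5 degrees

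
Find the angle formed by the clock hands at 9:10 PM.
Hour hand position: 9 x 30 + 10 x 0.5 = 275 degrees
Minute hand position: 10 x 6 = 60 degrees
Difference: |275 - 60| = 215 degrees
Since 215 > 180, the smaller angle is 360 - 215 = 145 degrees

Final answer: 145 degrees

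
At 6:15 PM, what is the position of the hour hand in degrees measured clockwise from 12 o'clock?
The hour hand moves 30 degrees per hour and 0.5 degrees per minute.
At 6:15: (6) x 30 + 15 x 0.5 = 180 + 7.5 = 187.5 degrees

Final answer: 187.5 degrees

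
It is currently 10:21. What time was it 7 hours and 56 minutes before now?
Starting time: 10:21 = 621 total minutes past 12:00
Subtracting: 7 hours and 56 minutes = 476 minutes
621 - 476 = 145 minutes
= 2 hours and 25 minutes past 12:00 = 2:25

Final answer: 2:25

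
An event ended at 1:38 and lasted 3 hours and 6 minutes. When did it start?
Starting time: 1:38 = 98 total minutes past 12:00
Subtracting: 3 hours and 6 minutes = 186 minutes
98 - 186 = -88 (negative, add 12 hours = 720) = 632 minutes
= 10 hours and 32 minutes past 12:00 = 10:32

Final answer: 10:32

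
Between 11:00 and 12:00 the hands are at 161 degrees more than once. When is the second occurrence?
At t minutes past 11:00, the hour hand is at 30 x 11 + 0.5t degrees and the minute hand is at 6t degrees.
The smaller angle between them is 161 degrees when |30H - 5.5t| = 161 or |30H - 5.5t| = 199.
With H = 11, solve 30 x 11 - 5.5t = +/- target for each target:
  t = (30 x 11 - 161) / 5.5 = 30.73
  t = (30 x 11 + 161) / 5.5 = 89.27 (outside (0, 60))
  t = (30 x 11 - 199) / 5.5 = 23.82
  t = (30 x 11 + 199) / 5.5 = 96.18 (outside (0, 60))
Valid solutions in (0, 60): {23.82, 30.73} minutes.
The second occurrence is t = 30.73 minutes.
The hands form a 161-degree angle at 30.73 minutes past 11:00.

Final answer: 30.73 minutes past 11:00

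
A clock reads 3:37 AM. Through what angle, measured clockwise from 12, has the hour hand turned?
The hour hand moves 30 degrees per hour and 0.5 degrees per minute.
At 3:37: (3) x 30 + 37 x 0.5 = 90 + 18.5 = 108.5 degrees

Final answer: 108.5 degrees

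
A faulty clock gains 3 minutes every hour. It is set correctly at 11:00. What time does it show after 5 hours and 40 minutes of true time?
For every 60 true minutes, the faulty clock advances 60 + 3 = 63 minutes.
True elapsed: 5 hours and 40 minutes = 340 minutes.
Faulty clock advances: 340 x 63/60 = 357 minutes (drift: 17 minutes ahead).
Shown time: 11:00 + 357 minutes = 4:57.

Final answer: 4:57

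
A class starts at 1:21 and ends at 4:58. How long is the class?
From 1:21 to 4:58:
(4 x 60 + 58) - (1 x 60 + 21) = 298 - 81 = 217 minutes
= 3 hours and 37 minutes

Final answer: 3 hours and 37 minutes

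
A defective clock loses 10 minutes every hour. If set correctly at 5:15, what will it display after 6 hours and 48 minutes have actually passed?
For every 60 true minutes, the faulty clock advances 60 - 10 = 50 minutes.
True elapsed: 6 hours and 48 minutes = 408 minutes.
Faulty clock advances: 408 x 50/60 = 340 minutes (drift: 68 minutes behind).
Shown time: 5:15 + 340 minutes = 10:55.

Final answer: 10:55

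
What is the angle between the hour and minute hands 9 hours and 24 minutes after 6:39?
First find the time 9 hours and 24 minutes after 6:39.
Total minutes: 6 x 60 + 39 + 9 x 60 + 24 = 963.
963 mod 720 = 243 minutes = 4:03.
Now compute the angle at 4:03:
Hour hand: 4 x 30 + 3 x 0.5 = 121.5 degrees
Minute hand: 3 x 6 = 18 degrees
Difference: |121.5 - 18| = 103.5 degrees
The angle is 103.5 degrees

Final answer: 103.5 degrees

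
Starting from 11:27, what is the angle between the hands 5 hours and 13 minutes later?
First find the time 5 hours and 13 minutes after 11:27.
Total minutes: 11 x 60 + 27 + 5 x 60 + 13 = 1000.
1000 mod 720 = 280 minutes = 4:40.
Now compute the angle at 4:40:
Hour hand: 4 x 30 + 40 x 0.5 = 140 degrees
Minute hand: 40 x 6 = 240 degrees
Difference: |140 - 240| = 100 degrees
The angle is 100 degrees

Final answer: 100 degrees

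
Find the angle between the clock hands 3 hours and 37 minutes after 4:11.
First find the time 3 hours and 37 minutes after 4:11.
Total minutes: 4 x 60 + 11 + 3 x 60 + 37 = 468.
468 mod 720 = 468 minutes = 7:48.
Now compute the angle at 7:48:
Hour hand: 7 x 30 + 48 x 0.5 = 234 degrees
Minute hand: 48 x 6 = 288 degrees
Difference: |234 - 288| = 54 degrees
The angle is 54 degrees

Final answer: 54 degrees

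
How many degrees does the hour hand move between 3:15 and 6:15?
The hour hand moves 0.5 degrees per minute.
Time elapsed: 6:15 - 3:15 = 180 minutes
Angular displacement: 180 x 0.5 = 90 degrees

Final answer: 90 degrees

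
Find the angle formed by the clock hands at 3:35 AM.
Hour hand position: 3 x 30 + 35 x 0.5 = 107.5 degrees
Minute hand position: 35 x 6 = 210 degrees
Difference: |107.5 - 210| = 102.5 degrees
The angle between the hands is 102.5 degrees

Final answer: 102.5 degrees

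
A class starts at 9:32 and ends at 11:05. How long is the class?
From 9:32 to 11:05:
(11 x 60 + 5) - (9 x 60 + 32) = 665 - 572 = 93 minutes
= 1 hour and 33 minutes

Final answer: 1 hour and 33 minutes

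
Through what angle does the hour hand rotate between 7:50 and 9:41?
The hour hand moves 0.5 degrees per minute.
Time elapsed: 9:41 - 7:50 = 111 minutes
Angular displacement: 111 x 0.5 = 55.5 degrees

Final answer: 55.5 degrees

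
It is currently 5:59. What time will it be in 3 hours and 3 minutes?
Starting time: 5:59
Adding 3 minutes to 59 minutes: 59 + 3 = 62 minutes = 1 hour and 2 minutes
Adding 3 hours: 5 + 3 + 1 (carry) = 9
Final time: 9:02

Final answer: 9:02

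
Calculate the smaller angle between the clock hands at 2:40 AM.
Hour hand position: 2 x 30 + 40 x 0.5 = 80 degrees
Minute hand position: 40 x 6 = 240 degrees
Difference: |80 - 240| = 160 degrees
The angle between the hands is 160 degrees

Final answer: 160 degrees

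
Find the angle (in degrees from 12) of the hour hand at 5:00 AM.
The hour hand moves 30 degrees per hour and 0.5 degrees per minute.
At 5:00: (5) x 30 + 0 x 0.5 = 150 + 0 = 150 degrees

Final answer: 150 degrees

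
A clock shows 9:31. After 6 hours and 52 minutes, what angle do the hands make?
First find the time 6 hours and 52 minutes after 9:31.
Total minutes: 9 x 60 + 31 + 6 x 60 + 52 = 983.
983 mod 720 = 263 minutes = 4:23.
Now compute the angle at 4:23:
Hour hand: 4 x 30 + 23 x 0.5 = 131.5 degrees
Minute hand: 23 x 6 = 138 degrees
Difference: |131.5 - 138| = 6.5 degrees
The angle is 6.5 degrees

Final answer: 6.5 degrees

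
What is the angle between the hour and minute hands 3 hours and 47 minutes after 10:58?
First find the time 3 hours and 47 minutes after 10:58.
Total minutes: 10 x 60 + 58 + 3 x 60 + 47 = 885.
885 mod 720 = 165 minutes = 2:45.
Now compute the angle at 2:45:
Hour hand: 2 x 30 + 45 x 0.5 = 82.5 degrees
Minute hand: 45 x 6 = 270 degrees
Difference: |82.5 - 270| = 187.5 degrees
Smaller angle: 360 - 187.5 = 172.5 degrees

Final answer: 172.5 degrees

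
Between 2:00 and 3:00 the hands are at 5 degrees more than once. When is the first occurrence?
At t minutes past 2:00, the hour hand is at 30 x 2 + 0.5t degrees and the minute hand is at 6t degrees.
The smaller angle between them is 5 degrees when |30H - 5.5t| = 5 or |30H - 5.5t| = 355.
With H = 2, solve 30 x 2 - 5.5t = +/- target for each target:
  t = (30 x 2 - 5) / 5.5 = 10
  t = (30 x 2 + 5) / 5.5 = 11.82
  t = (30 x 2 - 355) / 5.5 = -53.64 (outside (0, 60))
  t = (30 x 2 + 355) / 5.5 = 75.45 (outside (0, 60))
Valid solutions in (0, 60): {10, 11.82} minutes.
The first occurrence is t = 10 minutes.
The hands form a 5-degree angle at 10 minutes past 2:00.

Final answer: 10 minutes past 2:00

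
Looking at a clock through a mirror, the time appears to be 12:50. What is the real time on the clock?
Reflection across the vertical (12-6) axis maps a hand at angle A degrees to (360 - A) degrees, which sends a reading of T minutes past 12:00 to (720 - T) minutes past 12:00.
Mirror reads 12:50 = 50 minutes past 12:00.
Actual time: (720 - 50) mod 720 = 670 minutes = 11:10.

Final answer: 11:10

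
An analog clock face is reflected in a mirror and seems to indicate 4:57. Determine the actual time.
Reflection across the vertical (12-6) axis maps a hand at angle A degrees to (360 - A) degrees, which sends a reading of T minutes past 12:00 to (720 - T) minutes past 12:00.
Mirror reads 4:57 = 297 minutes past 12:00.
Actual time: (720 - 297) mod 720 = 423 minutes = 7:03.

Final answer: 7:03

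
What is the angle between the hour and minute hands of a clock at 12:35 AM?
Hour hand position: 0 x 30 + 35 x 0.5 = 17.5 degrees
Minute hand position: 35 x 6 = 210 degrees
Difference: |17.5 - 210| = 192.5 degrees
Since 192.5 > 180, the smaller angle is 360 - 192.5 = 167.5 degrees

Final answer: 167.5 degrees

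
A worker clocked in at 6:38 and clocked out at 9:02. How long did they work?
From 6:38 to 9:02:
(9 x 60 + 2) - (6 x 60 + 38) = 542 - 398 = 144 minutes
= 2 hours and 24 minutes

Final answer: 2 hours and 24 minutes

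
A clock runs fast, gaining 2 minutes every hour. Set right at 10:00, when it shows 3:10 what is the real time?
For every 60 true minutes, the faulty clock advances 62 minutes, so 1 faulty-clock minute corresponds to 60/62 true minutes.
From 10:00 to 3:10 on the faulty dial is 310 minutes.
True elapsed: 310 x 60/62 = 300 minutes = 5 hours.
True time: 10:00 + 5 hours = 3:00.

Final answer: 3:00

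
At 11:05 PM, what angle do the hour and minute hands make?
Hour hand position: 11 x 30 + 5 x 0.5 = 332.5 degrees
Minute hand position: 5 x 6 = 30 degrees
Difference: |332.5 - 30| = 302.5 degrees
Since 302.5 > 180, the smaller angle is 360 - 302.5 = 57.5 degrees

Final answer: 57.5 degrees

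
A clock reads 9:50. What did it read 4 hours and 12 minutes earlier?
Starting time: 9:50 = 590 total minutes past 12:00
Subtracting: 4 hours and 12 minutes = 252 minutes
590 - 252 = 338 minutes
= 5 hours and 38 minutes past 12:00 = 5:38

Final answer: 5:38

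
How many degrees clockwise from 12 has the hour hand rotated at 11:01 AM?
The hour hand moves 30 degrees per hour and 0.5 degrees per minute.
At 11:01: (11) x 30 + 1 x 0.5 = 330 + 0.5 = 330.5 degrees

Final answer: 330.5 degrees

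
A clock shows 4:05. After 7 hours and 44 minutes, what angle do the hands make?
First find the time 7 hours and 44 minutes after 4:05.
Total minutes: 4 x 60 + 5 + 7 x 60 + 44 = 709.
709 mod 720 = 709 minutes = 11:49.
Now compute the angle at 11:49:
Hour hand: 11 x 30 + 49 x 0.5 = 354.5 degrees
Minute hand: 49 x 6 = 294 degrees
Difference: |354.5 - 294| = 60.5 degrees
The angle is 60.5 degrees

Final answer: 60.5 degrees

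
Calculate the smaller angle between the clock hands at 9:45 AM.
Hour hand position: 9 x 30 + 45 x 0.5 = 292.5 degrees
Minute hand position: 45 x 6 = 270 degrees
Difference: |292.5 - 270| = 22.5 degrees
The angle between the hands is 22.5 degrees

Final answer: 22.5 degrees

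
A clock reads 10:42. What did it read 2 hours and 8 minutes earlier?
Starting time: 10:42 = 642 total minutes past 12:00
Subtracting: 2 hours and 8 minutes = 128 minutes
642 - 128 = 514 minutes
= 8 hours and 34 minutes past 12:00 = 8:34

Final answer: 8:34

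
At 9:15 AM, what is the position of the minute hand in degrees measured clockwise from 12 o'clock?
The minute hand moves 6 degrees per minute.
At 9:15: 15 x 6 = 90 degrees

Final answer: 90 degrees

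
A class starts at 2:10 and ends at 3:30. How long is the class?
From 2:10 to 3:30:
(3 x 60 + 30) - (2 x 60 + 10) = 210 - 130 = 80 minutes
= 1 hour and 20 minutes

Final answer: 1 hour and 20 minutes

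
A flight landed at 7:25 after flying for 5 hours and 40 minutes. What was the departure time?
Starting time: 7:25 = 445 total minutes past 12:00
Subtracting: 5 hours and 40 minutes = 340 minutes
445 - 340 = 105 minutes
= 1 hour and 45 minutes past 12:00 = 1:45

Final answer: 1:45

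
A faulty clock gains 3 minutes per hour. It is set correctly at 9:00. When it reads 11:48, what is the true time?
For every 60 true minutes, the faulty clock advances 63 minutes, so 1 faulty-clock minute corresponds to 60/63 true minutes.
From 9:00 to 11:48 on the faulty dial is 168 minutes.
True elapsed: 168 x 60/63 = 160 minutes = 2 hours and 40 minutes.
True time: 9:00 + 2 hours and 40 minutes = 11:40.

Final answer: 11:40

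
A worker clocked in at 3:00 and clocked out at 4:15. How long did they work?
From 3:00 to 4:15:
(4 x 60 + 15) - (3 x 60 + 0) = 255 - 180 = 75 minutes
= 1 hour and 15 minutes

Final answer: 1 hour and 15 minutes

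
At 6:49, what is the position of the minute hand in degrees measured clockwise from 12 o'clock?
The minute hand moves 6 degrees per minute.
At 6:49: 49 x 6 = 294 degrees

Final answer: 294 degrees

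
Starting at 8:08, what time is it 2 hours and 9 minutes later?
Starting time: 8:08
Adding 9 minutes to 8 minutes: 8 + 9 = 17 minutes
Adding 2 hours: 8 + 2 = 10
Final time: 10:17

Final answer: 10:17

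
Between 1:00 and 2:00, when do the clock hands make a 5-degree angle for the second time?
At t minutes past 1:00, the hour hand is at 30 x 1 + 0.5t degrees and the minute hand is at 6t degrees.
The smaller angle between them is 5 degrees when |30H - 5.5t| = 5 or |30H - 5.5t| = 355.
With H = 1, solve 30 x 1 - 5.5t = +/- target for each target:
  t = (30 x 1 - 5) / 5.5 = 4.55
  t = (30 x 1 + 5) / 5.5 = 6.36
  t = (30 x 1 - 355) / 5.5 = -59.09 (outside (0, 60))
  t = (30 x 1 + 355) / 5.5 = 70 (outside (0, 60))
Valid solutions in (0, 60): {4.55, 6.36} minutes.
The second occurrence is t = 6.36 minutes.
The hands form a 5-degree angle at 6.36 minutes past 1:00.

Final answer: 6.36 minutes past 1:00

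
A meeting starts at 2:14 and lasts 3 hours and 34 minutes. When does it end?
Starting time: 2:14
Adding 34 minutes to 14 minutes: 14 + 34 = 48 minutes
Adding 3 hours: 2 + 3 = 5
Final time: 5:48

Final answer: 5:48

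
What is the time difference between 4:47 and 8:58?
From 4:47 to 8:58:
(8 x 60 + 58) - (4 x 60 + 47) = 538 - 287 = 251 minutes
= 4 hours and 11 minutes

Final answer: 4 hours and 11 minutes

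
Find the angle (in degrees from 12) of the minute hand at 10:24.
The minute hand moves 6 degrees per minute.
At 10:24: 24 x 6 = 144 degrees

Final answer: 144 degrees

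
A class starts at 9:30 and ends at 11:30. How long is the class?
From 9:30 to 11:30:
(11 x 60 + 30) - (9 x 60 + 30) = 690 - 570 = 120 minutes
= 2 hours

Final answer: 2 hours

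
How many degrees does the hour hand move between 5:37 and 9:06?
The hour hand moves 0.5 degrees per minute.
Time elapsed: 9:06 - 5:37 = 209 minutes
Angular displacement: 209 x 0.5 = 104.5 degrees

Final answer: 104.5 degrees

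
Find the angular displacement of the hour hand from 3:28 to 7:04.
The hour hand moves 0.5 degrees per minute.
Time elapsed: 7:04 - 3:28 = 216 minutes
Angular displacement: 216 x 0.5 = 108 degrees

Final answer: 108 degrees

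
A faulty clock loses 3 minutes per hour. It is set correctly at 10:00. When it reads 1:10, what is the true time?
For every 60 true minutes, the faulty clock advances 57 minutes, so 1 faulty-clock minute corresponds to 60/57 true minutes.
From 10:00 to 1:10 on the faulty dial is 190 minutes.
True elapsed: 190 x 60/57 = 200 minutes = 3 hours and 20 minutes.
True time: 10:00 + 3 hours and 20 minutes = 1:20.

Final answer: 1:20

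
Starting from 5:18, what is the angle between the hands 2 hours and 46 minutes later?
First find the time 2 hours and 46 minutes after 5:18.
Total minutes: 5 x 60 + 18 + 2 x 60 + 46 = 484.
484 mod 720 = 484 minutes = 8:04.
Now compute the angle at 8:04:
Hour hand: 8 x 30 + 4 x 0.5 = 242 degrees
Minute hand: 4 x 6 = 24 degrees
Difference: |242 - 24| = 218 degrees
Smaller angle: 360 - 218 = 142 degrees

Final answer: 142 degrees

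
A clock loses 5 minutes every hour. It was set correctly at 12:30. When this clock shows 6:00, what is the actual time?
For every 60 true minutes, the faulty clock advances 55 minutes, so 1 faulty-clock minute corresponds to 60/55 true minutes.
From 12:30 to 6:00 on the faulty dial is 330 minutes.
True elapsed: 330 x 60/55 = 360 minutes = 6 hours.
True time: 12:30 + 6 hours = 6:30.

Final answer: 6:30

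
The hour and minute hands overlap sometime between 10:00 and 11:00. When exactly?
The minute hand gains 5.5 degrees per minute on the hour hand.
At 10:00, the hour hand is at 300 degrees and the minute hand is at 0 degrees.
The gap is 300 degrees. Time to close: 300/5.5 = 60 x 10/11 = 54.55 minutes.
The hands overlap at 54.55 minutes past 10:00.

Final answer: 54.55 minutes past 10:00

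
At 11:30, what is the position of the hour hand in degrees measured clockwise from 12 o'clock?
The hour hand moves 30 degrees per hour and 0.5 degrees per minute.
At 11:30: (11) x 30 + 30 x 0.5 = 330 + 15 = 345 degrees

Final answer: 345 degrees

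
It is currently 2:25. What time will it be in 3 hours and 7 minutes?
Starting time: 2:25
Adding 7 minutes to 25 minutes: 25 + 7 = 32 minutes
Adding 3 hours: 2 + 3 = 5
Final time: 5:32

Final answer: 5:32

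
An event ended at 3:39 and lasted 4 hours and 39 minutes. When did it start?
Starting time: 3:39 = 219 total minutes past 12:00
Subtracting: 4 hours and 39 minutes = 279 minutes
219 - 279 = -60 (negative, add 12 hours = 720) = 660 minutes
= 11 hours past 12:00 = 11:00

Final answer: 11:00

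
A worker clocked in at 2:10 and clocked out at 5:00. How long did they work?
From 2:10 to 5:00:
(5 x 60 + 0) - (2 x 60 + 10) = 300 - 130 = 170 minutes
= 2 hours and 50 minutes

Final answer: 2 hours and 50 minutes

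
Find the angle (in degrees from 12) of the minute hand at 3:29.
The minute hand moves 6 degrees per minute.
At 3:29: 29 x 6 = 174 degrees

Final answer: 174 degrees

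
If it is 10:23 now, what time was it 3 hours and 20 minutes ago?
Starting time: 10:23 = 623 total minutes past 12:00
Subtracting: 3 hours and 20 minutes = 200 minutes
623 - 200 = 423 minutes
= 7 hours and 3 minutes past 12:00 = 7:03

Final answer: 7:03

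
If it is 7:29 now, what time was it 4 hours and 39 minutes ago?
Starting time: 7:29 = 449 total minutes past 12:00
Subtracting: 4 hours and 39 minutes = 279 minutes
449 - 279 = 170 minutes
= 2 hours and 50 minutes past 12:00 = 2:50

Final answer: 2:50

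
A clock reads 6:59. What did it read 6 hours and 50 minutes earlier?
Starting time: 6:59 = 419 total minutes past 12:00
Subtracting: 6 hours and 50 minutes = 410 minutes
419 - 410 = 9 minutes
= 9 minutes past 12:00 = 12:09

Final answer: 12:09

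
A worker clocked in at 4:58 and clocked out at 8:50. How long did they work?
From 4:58 to 8:50:
(8 x 60 + 50) - (4 x 60 + 58) = 530 - 298 = 232 minutes
= 3 hours and 52 minutes

Final answer: 3 hours and 52 minutes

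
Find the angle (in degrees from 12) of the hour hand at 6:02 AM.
The hour hand moves 30 degrees per hour and 0.5 degrees per minute.
At 6:02: (6) x 30 + 2 x 0.5 = 180 + 1 = 181 degrees

Final answer: 181 degrees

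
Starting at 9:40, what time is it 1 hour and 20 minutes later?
Starting time: 9:40
Adding 20 minutes to 40 minutes: 40 + 20 = 60 minutes = 1 hour
Adding 1 hour: 9 + 1 + 1 (carry) = 11
Final time: 11:00

Final answer: 11:00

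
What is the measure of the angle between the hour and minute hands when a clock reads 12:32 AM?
Hour hand position: 0 x 30 + 32 x 0.5 = 16 degrees
Minute hand position: 32 x 6 = 192 degrees
Difference: |16 - 192| = 176 degrees
The angle between the hands is 176 degrees

Final answer: 176 degrees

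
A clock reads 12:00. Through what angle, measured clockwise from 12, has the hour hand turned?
The hour hand moves 30 degrees per hour and 0.5 degrees per minute.
At 12:00: (0) x 30 + 0 x 0.5 = 0 + 0 = 0 degrees

Final answer: 0 degrees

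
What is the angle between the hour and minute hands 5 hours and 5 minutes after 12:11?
First find the time 5 hours and 5 minutes after 12:11.
Total minutes: 12 x 60 + 11 + 5 x 60 + 5 = 1036.
1036 mod 720 = 316 minutes = 5:16.
Now compute the angle at 5:16:
Hour hand: 5 x 30 + 16 x 0.5 = 158 degrees
Minute hand: 16 x 6 = 96 degrees
Difference: |158 - 96| = 62 degrees
The angle is 62 degrees

Final answer: 62 degrees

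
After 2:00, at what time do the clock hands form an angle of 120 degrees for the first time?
At t minutes past 2:00, the hour hand is at 30 x 2 + 0.5t degrees and the minute hand is at 6t degrees.
The smaller angle between them is 120 degrees when |30H - 5.5t| = 120 or |30H - 5.5t| = 240.
With H = 2, solve 30 x 2 - 5.5t = +/- target for each target:
  t = (30 x 2 - 120) / 5.5 = -10.91 (outside (0, 60))
  t = (30 x 2 + 120) / 5.5 = 32.73
  t = (30 x 2 - 240) / 5.5 = -32.73 (outside (0, 60))
  t = (30 x 2 + 240) / 5.5 = 54.55
Valid solutions in (0, 60): {32.73, 54.55} minutes.
The first occurrence is t = 32.73 minutes.
The hands form a 120-degree angle at 32.73 minutes past 2:00.

Final answer: 32.73 minutes past 2:00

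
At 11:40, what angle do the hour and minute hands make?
Hour hand position: 11 x 30 + 40 x 0.5 = 350 degrees
Minute hand position: 40 x 6 = 240 degrees
Difference: |350 - 240| = 110 degrees
The angle between the hands is 110 degrees

Final answer: 110 degrees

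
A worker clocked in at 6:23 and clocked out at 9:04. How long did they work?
From 6:23 to 9:04:
(9 x 60 + 4) - (6 x 60 + 23) = 544 - 383 = 161 minutes
= 2 hours and 41 minutes

Final answer: 2 hours and 41 minutes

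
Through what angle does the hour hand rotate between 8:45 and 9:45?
The hour hand moves 0.5 degrees per minute.
Time elapsed: 9:45 - 8:45 = 60 minutes
Angular displacement: 60 x 0.5 = 30 degrees

Final answer: 30 degrees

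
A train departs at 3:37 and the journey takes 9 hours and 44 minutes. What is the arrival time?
Starting time: 3:37
Adding 44 minutes to 37 minutes: 37 + 44 = 81 minutes = 1 hour and 21 minutes
Adding 9 hours: 3 + 9 + 1 (carry) = 13 - 12 = 1
Final time: 1:21

Final answer: 1:21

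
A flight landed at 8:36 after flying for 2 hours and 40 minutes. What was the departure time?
Starting time: 8:36 = 516 total minutes past 12:00
Subtracting: 2 hours and 40 minutes = 160 minutes
516 - 160 = 356 minutes
= 5 hours and 56 minutes past 12:00 = 5:56

Final answer: 5:56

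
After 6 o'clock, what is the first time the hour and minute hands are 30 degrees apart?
At t minutes past 6:00, the hour hand is at 30 x 6 + 0.5t degrees and the minute hand is at 6t degrees.
The smaller angle between them is 30 degrees when |30H - 5.5t| = 30 or |30H - 5.5t| = 330.
With H = 6, solve 30 x 6 - 5.5t = +/- target for each target:
  t = (30 x 6 - 30) / 5.5 = 27.27
  t = (30 x 6 + 30) / 5.5 = 38.18
  t = (30 x 6 - 330) / 5.5 = -27.27 (outside (0, 60))
  t = (30 x 6 + 330) / 5.5 = 92.73 (outside (0, 60))
Valid solutions in (0, 60): {27.27, 38.18} minutes.
The first occurrence is t = 27.27 minutes.
The hands form a 30-degree angle at 27.27 minutes past 6:00.

Final answer: 27.27 minutes past 6:00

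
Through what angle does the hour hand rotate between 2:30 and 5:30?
The hour hand moves 0.5 degrees per minute.
Time elapsed: 5:30 - 2:30 = 180 minutes
Angular displacement: 180 x 0.5 = 90 degrees

Final answer: 90 degrees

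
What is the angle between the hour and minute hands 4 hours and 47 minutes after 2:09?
First find the time 4 hours and 47 minutes after 2:09.
Total minutes: 2 x 60 + 9 + 4 x 60 + 47 = 416.
416 mod 720 = 416 minutes = 6:56.
Now compute the angle at 6:56:
Hour hand: 6 x 30 + 56 x 0.5 = 208 degrees
Minute hand: 56 x 6 = 336 degrees
Difference: |208 - 336| = 128 degrees
The angle is 128 degrees

Final answer: 128 degrees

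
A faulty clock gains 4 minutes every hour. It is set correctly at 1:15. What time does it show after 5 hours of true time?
For every 60 true minutes, the faulty clock advances 60 + 4 = 64 minutes.
True elapsed: 5 hours = 300 minutes.
Faulty clock advances: 300 x 64/60 = 320 minutes (drift: 20 minutes ahead).
Shown time: 1:15 + 320 minutes = 6:35.

Final answer: 6:35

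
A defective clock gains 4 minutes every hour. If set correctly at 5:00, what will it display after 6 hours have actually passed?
For every 60 true minutes, the faulty clock advances 60 + 4 = 64 minutes.
True elapsed: 6 hours = 360 minutes.
Faulty clock advances: 360 x 64/60 = 384 minutes (drift: 24 minutes ahead).
Shown time: 5:00 + 384 minutes = 11:24.

Final answer: 11:24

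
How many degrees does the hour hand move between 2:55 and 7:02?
The hour hand moves 0.5 degrees per minute.
Time elapsed: 7:02 - 2:55 = 247 minutes
Angular displacement: 247 x 0.5 = 123.5 degrees

Final answer: 123.5 degrees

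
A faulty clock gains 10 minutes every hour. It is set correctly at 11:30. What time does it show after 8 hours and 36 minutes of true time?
For every 60 true minutes, the faulty clock advances 60 + 10 = 70 minutes.
True elapsed: 8 hours and 36 minutes = 516 minutes.
Faulty clock advances: 516 x 70/60 = 602 minutes (drift: 86 minutes ahead).
Shown time: 11:30 + 602 minutes = 9:32.

Final answer: 9:32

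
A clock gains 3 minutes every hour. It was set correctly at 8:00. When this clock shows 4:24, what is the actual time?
For every 60 true minutes, the faulty clock advances 63 minutes, so 1 faulty-clock minute corresponds to 60/63 true minutes.
From 8:00 to 4:24 on the faulty dial is 504 minutes.
True elapsed: 504 x 60/63 = 480 minutes = 8 hours.
True time: 8:00 + 8 hours = 4:00.

Final answer: 4:00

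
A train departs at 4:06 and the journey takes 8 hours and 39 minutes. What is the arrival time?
Starting time: 4:06
Adding 39 minutes to 6 minutes: 6 + 39 = 45 minutes
Adding 8 hours: 4 + 8 = 12
Final time: 12:45

Final answer: 12:45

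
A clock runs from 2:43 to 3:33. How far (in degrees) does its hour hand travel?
The hour hand moves 0.5 degrees per minute.
Time elapsed: 3:33 - 2:43 = 50 minutes
Angular displacement: 50 x 0.5 = 25 degrees

Final answer: 25 degrees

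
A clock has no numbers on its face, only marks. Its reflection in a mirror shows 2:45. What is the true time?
Reflection across the vertical (12-6) axis maps a hand at angle A degrees to (360 - A) degrees, which sends a reading of T minutes past 12:00 to (720 - T) minutes past 12:00.
Mirror reads 2:45 = 165 minutes past 12:00.
Actual time: (720 - 165) mod 720 = 555 minutes = 9:15.

Final answer: 9:15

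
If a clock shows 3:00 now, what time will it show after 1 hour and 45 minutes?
Starting time: 3:00
Adding 45 minutes to 0 minutes: 0 + 45 = 45 minutes
Adding 1 hour: 3 + 1 = 4
Final time: 4:45

Final answer: 4:45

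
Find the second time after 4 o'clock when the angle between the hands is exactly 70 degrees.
At t minutes past 4:00, the hour hand is at 30 x 4 + 0.5t degrees and the minute hand is at 6t degrees.
The smaller angle between them is 70 degrees when |30H - 5.5t| = 70 or |30H - 5.5t| = 290.
With H = 4, solve 30 x 4 - 5.5t = +/- target for each target:
  t = (30 x 4 - 70) / 5.5 = 9.09
  t = (30 x 4 + 70) / 5.5 = 34.55
  t = (30 x 4 - 290) / 5.5 = -30.91 (outside (0, 60))
  t = (30 x 4 + 290) / 5.5 = 74.55 (outside (0, 60))
Valid solutions in (0, 60): {9.09, 34.55} minutes.
The second occurrence is t = 34.55 minutes.
The hands form a 70-degree angle at 34.55 minutes past 4:00.

Final answer: 34.55 minutes past 4:00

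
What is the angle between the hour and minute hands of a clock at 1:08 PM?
Hour hand position: 1 x 30 + 8 x 0.5 = 34 degrees
Minute hand position: 8 x 6 = 48 degrees
Difference: |34 - 48| = 14 degrees
The angle between the hands is 14 degrees

Final answer: 14 degrees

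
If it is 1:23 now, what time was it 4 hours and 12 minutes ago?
Starting time: 1:23 = 83 total minutes past 12:00
Subtracting: 4 hours and 12 minutes = 252 minutes
83 - 252 = -169 (negative, add 12 hours = 720) = 551 minutes
= 9 hours and 11 minutes past 12:00 = 9:11

Final answer: 9:11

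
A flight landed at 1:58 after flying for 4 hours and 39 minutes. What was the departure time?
Starting time: 1:58 = 118 total minutes past 12:00
Subtracting: 4 hours and 39 minutes = 279 minutes
118 - 279 = -161 (negative, add 12 hours = 720) = 559 minutes
= 9 hours and 19 minutes past 12:00 = 9:19

Final answer: 9:19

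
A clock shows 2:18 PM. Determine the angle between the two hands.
Hour hand position: 2 x 30 + 18 x 0.5 = 69 degrees
Minute hand position: 18 x 6 = 108 degrees
Difference: |69 - 108| = 39 degrees
The angle between the hands is 39 degrees

Final answer: 39 degrees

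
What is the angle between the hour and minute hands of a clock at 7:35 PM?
Hour hand position: 7 x 30 + 35 x 0.5 = 227.5 degrees
Minute hand position: 35 x 6 = 210 degrees
Difference: |227.5 - 210| = 17.5 degrees
The angle between the hands is 17.5 degrees

Final answer: 17.5 degrees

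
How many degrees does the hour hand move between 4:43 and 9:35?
The hour hand moves 0.5 degrees per minute.
Time elapsed: 9:35 - 4:43 = 292 minutes
Angular displacement: 292 x 0.5 = 146 degrees

Final answer: 146 degrees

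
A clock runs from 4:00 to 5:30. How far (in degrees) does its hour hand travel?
The hour hand moves 0.5 degrees per minute.
Time elapsed: 5:30 - 4:00 = 90 minutes
Angular displacement: 90 x 0.5 = 45 degrees

Final answer: 45 degrees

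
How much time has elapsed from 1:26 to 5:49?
From 1:26 to 5:49:
(5 x 60 + 49) - (1 x 60 + 26) = 349 - 86 = 263 minutes
= 4 hours and 23 minutes

Final answer: 4 hours and 23 minutes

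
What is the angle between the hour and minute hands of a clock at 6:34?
Hour hand position: 6 x 30 + 34 x 0.5 = 197 degrees
Minute hand position: 34 x 6 = 204 degrees
Difference: |197 - 204| = 7 degrees
The angle between the hands is 7 degrees

Final answer: 7 degrees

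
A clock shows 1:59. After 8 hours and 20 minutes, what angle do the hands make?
First find the time 8 hours and 20 minutes after 1:59.
Total minutes: 1 x 60 + 59 + 8 x 60 + 20 = 619.
619 mod 720 = 619 minutes = 10:19.
Now compute the angle at 10:19:
Hour hand: 10 x 30 + 19 x 0.5 = 309.5 degrees
Minute hand: 19 x 6 = 114 degrees
Difference: |309.5 - 114| = 195.5 degrees
Smaller angle: 360 - 195.5 = 164.5 degrees

Final answer: 164.5 degrees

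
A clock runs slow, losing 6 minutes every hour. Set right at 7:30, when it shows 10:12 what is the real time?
For every 60 true minutes, the faulty clock advances 54 minutes, so 1 faulty-clock minute corresponds to 60/54 true minutes.
From 7:30 to 10:12 on the faulty dial is 162 minutes.
True elapsed: 162 x 60/54 = 180 minutes = 3 hours.
True time: 7:30 + 3 hours = 10:30.

Final answer: 10:30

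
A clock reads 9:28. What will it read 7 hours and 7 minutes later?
Starting time: 9:28
Adding 7 minutes to 28 minutes: 28 + 7 = 35 minutes
Adding 7 hours: 9 + 7 = 16 - 12 = 4
Final time: 4:35

Final answer: 4:35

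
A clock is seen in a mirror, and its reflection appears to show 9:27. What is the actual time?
Reflection across the vertical (12-6) axis maps a hand at angle A degrees to (360 - A) degrees, which sends a reading of T minutes past 12:00 to (720 - T) minutes past 12:00.
Mirror reads 9:27 = 567 minutes past 12:00.
Actual time: (720 - 567) mod 720 = 153 minutes = 2:33.

Final answer: 2:33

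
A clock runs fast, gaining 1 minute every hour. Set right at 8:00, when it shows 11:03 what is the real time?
For every 60 true minutes, the faulty clock advances 61 minutes, so 1 faulty-clock minute corresponds to 60/61 true minutes.
From 8:00 to 11:03 on the faulty dial is 183 minutes.
True elapsed: 183 x 60/61 = 180 minutes = 3 hours.
True time: 8:00 + 3 hours = 11:00.

Final answer: 11:00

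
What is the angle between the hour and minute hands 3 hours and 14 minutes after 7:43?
First find the time 3 hours and 14 minutes after 7:43.
Total minutes: 7 x 60 + 43 + 3 x 60 + 14 = 657.
657 mod 720 = 657 minutes = 10:57.
Now compute the angle at 10:57:
Hour hand: 10 x 30 + 57 x 0.5 = 328.5 degrees
Minute hand: 57 x 6 = 342 degrees
Difference: |328.5 - 342| = 13.5 degrees
The angle is 13.5 degrees

Final answer: 13.5 degrees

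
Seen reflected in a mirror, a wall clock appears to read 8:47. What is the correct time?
Reflection across the vertical (12-6) axis maps a hand at angle A degrees to (360 - A) degrees, which sends a reading of T minutes past 12:00 to (720 - T) minutes past 12:00.
Mirror reads 8:47 = 527 minutes past 12:00.
Actual time: (720 - 527) mod 720 = 193 minutes = 3:13.

Final answer: 3:13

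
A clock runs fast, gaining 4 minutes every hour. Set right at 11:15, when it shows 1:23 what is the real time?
For every 60 true minutes, the faulty clock advances 64 minutes, so 1 faulty-clock minute corresponds to 60/64 true minutes.
From 11:15 to 1:23 on the faulty dial is 128 minutes.
True elapsed: 128 x 60/64 = 120 minutes = 2 hours.
True time: 11:15 + 2 hours = 1:15.

Final answer: 1:15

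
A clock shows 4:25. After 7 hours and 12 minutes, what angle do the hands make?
First find the time 7 hours and 12 minutes after 4:25.
Total minutes: 4 x 60 + 25 + 7 x 60 + 12 = 697.
697 mod 720 = 697 minutes = 11:37.
Now compute the angle at 11:37:
Hour hand: 11 x 30 + 37 x 0.5 = 348.5 degrees
Minute hand: 37 x 6 = 222 degrees
Difference: |348.5 - 222| = 126.5 degrees
The angle is 126.5 degrees

Final answer: 126.5 degrees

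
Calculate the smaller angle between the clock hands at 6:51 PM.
Hour hand position: 6 x 30 + 51 x 0.5 = 205.5 degrees
Minute hand position: 51 x 6 = 306 degrees
Difference: |205.5 - 306| = 100.5 degrees
The angle between the hands is 100.5 degrees

Final answer: 100.5 degrees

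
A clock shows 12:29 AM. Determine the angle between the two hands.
Hour hand position: 0 x 30 + 29 x 0.5 = 14.5 degrees
Minute hand position: 29 x 6 = 174 degrees
Difference: |14.5 - 174| = 159.5 degrees
The angle between the hands is 159.5 degrees

Final answer: 159.5 degrees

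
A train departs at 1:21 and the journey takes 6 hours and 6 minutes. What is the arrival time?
Starting time: 1:21
Adding 6 minutes to 21 minutes: 21 + 6 = 27 minutes
Adding 6 hours: 1 + 6 = 7
Final time: 7:27

Final answer: 7:27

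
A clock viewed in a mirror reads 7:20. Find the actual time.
Reflection across the vertical (12-6) axis maps a hand at angle A degrees to (360 - A) degrees, which sends a reading of T minutes past 12:00 to (720 - T) minutes past 12:00.
Mirror reads 7:20 = 440 minutes past 12:00.
Actual time: (720 - 440) mod 720 = 280 minutes = 4:40.

Final answer: 4:40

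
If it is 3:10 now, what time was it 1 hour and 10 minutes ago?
Starting time: 3:10 = 190 total minutes past 12:00
Subtracting: 1 hour and 10 minutes = 70 minutes
190 - 70 = 120 minutes
= 2 hours past 12:00 = 2:00

Final answer: 2:00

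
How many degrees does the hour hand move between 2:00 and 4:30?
The hour hand moves 0.5 degrees per minute.
Time elapsed: 4:30 - 2:00 = 150 minutes
Angular displacement: 150 x 0.5 = 75 degrees

Final answer: 75 degrees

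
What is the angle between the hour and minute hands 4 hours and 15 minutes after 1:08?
First find the time 4 hours and 15 minutes after 1:08.
Total minutes: 1 x 60 + 8 + 4 x 60 + 15 = 323.
323 mod 720 = 323 minutes = 5:23.
Now compute the angle at 5:23:
Hour hand: 5 x 30 + 23 x 0.5 = 161.5 degrees
Minute hand: 23 x 6 = 138 degrees
Difference: |161.5 - 138| = 23.5 degrees
The angle is 23.5 degrees

Final answer: 23.5 degrees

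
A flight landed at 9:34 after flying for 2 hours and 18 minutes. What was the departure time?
Starting time: 9:34 = 574 total minutes past 12:00
Subtracting: 2 hours and 18 minutes = 138 minutes
574 - 138 = 436 minutes
= 7 hours and 16 minutes past 12:00 = 7:16

Final answer: 7:16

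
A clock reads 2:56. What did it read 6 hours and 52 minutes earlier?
Starting time: 2:56 = 176 total minutes past 12:00
Subtracting: 6 hours and 52 minutes = 412 minutes
176 - 412 = -236 (negative, add 12 hours = 720) = 484 minutes
= 8 hours and 4 minutes past 12:00 = 8:04

Final answer: 8:04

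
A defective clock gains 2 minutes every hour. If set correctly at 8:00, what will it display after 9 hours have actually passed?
For every 60 true minutes, the faulty clock advances 60 + 2 = 62 minutes.
True elapsed: 9 hours = 540 minutes.
Faulty clock advances: 540 x 62/60 = 558 minutes (drift: 18 minutes ahead).
Shown time: 8:00 + 558 minutes = 5:18.

Final answer: 5:18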